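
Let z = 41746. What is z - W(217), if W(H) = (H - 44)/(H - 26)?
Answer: 7973313/191 ≈ 41745.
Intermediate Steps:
W(H) = (-44 + H)/(-26 + H)
z - W(217) = 41746 - (-44 + 217)/(-26 + 217) = 41746 - 173/191 = 7973313/191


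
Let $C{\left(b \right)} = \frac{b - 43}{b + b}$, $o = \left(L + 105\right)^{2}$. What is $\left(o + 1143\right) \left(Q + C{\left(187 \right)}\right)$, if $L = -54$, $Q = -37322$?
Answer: $- \frac{26129907648}{187} \approx -1.3973 \cdot 10^{8}$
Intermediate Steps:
$o = 2601$ ($o = \left(-54 + 105\right)^{2} = 51^{2} = 2601$)
$C{\left(b \right)} = \frac{-43 + b}{2 b}$
$\left(o + 1143\right) \left(Q + C{\left(187 \right)}\right) = \left(2601 + 1143\right) \left(-37322 + \frac{-43 + 187}{2 \cdot 187}\right) = 3744 \left(-37322 + \frac{1}{2} \cdot \frac{1}{187} \cdot 144\right) = 3744 \left(-37322 + \frac{72}{187}\right) = 3744 \left(- \frac{6979142}{187}\right) = - \frac{26129907648}{187}$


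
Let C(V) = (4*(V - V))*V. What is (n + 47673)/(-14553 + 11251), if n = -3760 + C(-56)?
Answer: -43913/3302 ≈ -13.299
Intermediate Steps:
C(V) = 0 (C(V) = (4*0)*V = 0*V = 0)
n = -3760 (n = -3760 + 0 = -3760)
(n + 47673)/(-14553 + 11251) = (-3760 + 47673)/(-14553 + 11251) = 43913/(-3302) = 43913*(-1/3302) = -43913/3302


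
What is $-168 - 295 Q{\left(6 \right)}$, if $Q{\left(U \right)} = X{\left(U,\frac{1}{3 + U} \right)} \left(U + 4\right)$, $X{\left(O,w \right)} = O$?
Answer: $-17868$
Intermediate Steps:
$Q{\left(U \right)} = U \left(4 + U\right)$ ($Q{\left(U \right)} = U \left(U + 4\right) = U \left(4 + U\right)$)
$-168 - 295 Q{\left(6 \right)} = -168 - 295 \cdot 6 \left(4 + 6\right) = -168 - 295 \cdot 6 \cdot 10 = -168 - 17700 = -17868$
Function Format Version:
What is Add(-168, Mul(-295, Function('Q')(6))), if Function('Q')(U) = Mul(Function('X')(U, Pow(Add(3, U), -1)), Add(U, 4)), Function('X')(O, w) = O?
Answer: -17868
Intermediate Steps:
Function('Q')(U) = Mul(U, Add(4, U)) (Function('Q')(U) = Mul(U, Add(U, 4)) = Mul(U, Add(4, U)))
Add(-168, Mul(-295, Function('Q')(6))) = Add(-168, Mul(-295, Mul(6, Add(4, 6)))) = Add(-168, Mul(-295, Mul(6, 10))) = Add(-168, Mul(-295, 60)) = Add(-168, -17700) = -17868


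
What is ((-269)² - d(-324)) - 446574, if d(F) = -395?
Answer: -373818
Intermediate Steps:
((-269)² - d(-324)) - 446574 = ((-269)² - 1*(-395)) - 446574 = (72361 + 395) - 446574 = 72756 - 446574 = -373818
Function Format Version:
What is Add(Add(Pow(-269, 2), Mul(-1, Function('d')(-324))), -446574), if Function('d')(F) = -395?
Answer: -373818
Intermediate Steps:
Add(Add(Pow(-269, 2), Mul(-1, Function('d')(-324))), -446574) = Add(Add(Pow(-269, 2), Mul(-1, -395)), -446574) = Add(Add(72361, 395), -446574) = Add(72756, -446574) = -373818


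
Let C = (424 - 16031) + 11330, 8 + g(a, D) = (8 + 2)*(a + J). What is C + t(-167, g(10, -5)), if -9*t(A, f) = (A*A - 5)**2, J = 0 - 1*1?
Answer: -777555949/9 ≈ -8.6395e+7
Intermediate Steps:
J = -1 (J = 0 - 1 = -1)
g(a, D) = -18 + 10*a (g(a, D) = -8 + (8 + 2)*(a - 1) = -8 + 10*(-1 + a) = -8 + (-10 + 10*a) = -18 + 10*a)
t(A, f) = -(-5 + A**2)**2/9 (t(A, f) = -(A*A - 5)**2/9 = -(A**2 - 5)**2/9 = -(-5 + A**2)**2/9)
C = -4277 (C = -15607 + 11330 = -4277)
C + t(-167, g(10, -5)) = -4277 - (-5 + (-167)**2)**2/9 = -4277 - (-5 + 27889)**2/9 = -4277 - 1/9*27884**2 = -4277 - 1/9*777517456 = -4277 - 777517456/9 = -777555949/9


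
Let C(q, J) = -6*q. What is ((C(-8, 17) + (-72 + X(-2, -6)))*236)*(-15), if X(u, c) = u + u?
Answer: 99120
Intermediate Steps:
X(u, c) = 2*u
((C(-8, 17) + (-72 + X(-2, -6)))*236)*(-15) = ((-6*(-8) + (-72 + 2*(-2)))*236)*(-15) = ((48 + (-72 - 4))*236)*(-15) = ((48 - 76)*236)*(-15) = -28*236*(-15) = -6608*(-15) = 99120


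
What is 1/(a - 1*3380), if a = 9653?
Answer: 1/6273 ≈ 0.00015941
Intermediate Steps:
1/(a - 1*3380) = 1/(9653 - 1*3380) = 1/(9653 - 3380) = 1/6273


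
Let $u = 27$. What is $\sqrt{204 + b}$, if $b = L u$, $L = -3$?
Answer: $\sqrt{123} \approx 11.091$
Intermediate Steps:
$b = -81$ ($b = \left(-3\right) 27 = -81$)
$\sqrt{204 + b} = \sqrt{204 - 81} = \sqrt{123}$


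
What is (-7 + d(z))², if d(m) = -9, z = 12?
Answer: 256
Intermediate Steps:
(-7 + d(z))² = (-7 - 9)² = (-16)² = 256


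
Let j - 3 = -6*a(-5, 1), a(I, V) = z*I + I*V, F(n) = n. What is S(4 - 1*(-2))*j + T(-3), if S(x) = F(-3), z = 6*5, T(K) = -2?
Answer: -2801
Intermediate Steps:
z = 30
S(x) = -3
a(I, V) = 30*I + I*V
j = 933 (j = 3 - (-30)*(30 + 1) = 3 - (-30)*31 = 3 - 6*(-155) = 3 + 930 = 933)
S(4 - 1*(-2))*j + T(-3) = -3*933 - 2 = -2799 - 2 = -2801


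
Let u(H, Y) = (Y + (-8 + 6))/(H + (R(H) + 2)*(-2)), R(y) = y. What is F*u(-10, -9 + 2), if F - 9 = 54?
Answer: -189/2 ≈ -94.500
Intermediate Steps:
F = 63 (F = 9 + 54 = 63)
u(H, Y) = (-2 + Y)/(-4 - H) (u(H, Y) = (Y + (-8 + 6))/(H + (H + 2)*(-2)) = (Y - 2)/(H + (2 + H)*(-2)) = (-2 + Y)/(H + (-4 - 2*H)) = (-2 + Y)/(-4 - H))
F*u(-10, -9 + 2) = 63*((2 - (-9 + 2))/(4 - 10)) = 63*((2 - 1*(-7))/(-6)) = 63*(-(2 + 7)/6) = 63*(-⅙*9) = 63*(-3/2) = -189/2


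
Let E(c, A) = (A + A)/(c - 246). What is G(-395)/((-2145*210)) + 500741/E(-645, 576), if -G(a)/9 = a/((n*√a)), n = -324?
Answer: -49573359/128 - I*√395/16216200 ≈ -3.8729e+5 - 1.2256e-6*I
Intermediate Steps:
E(c, A) = 2*A/(-246 + c) (E(c, A) = (2*A)/(-246 + c) = 2*A/(-246 + c))
G(a) = √a/36 (G(a) = -9*a/((-324*√a)) = -9*a*(-1/(324*√a)) = -(-1)*√a/36 = √a/36)
G(-395)/((-2145*210)) + 500741/E(-645, 576) = (√(-395)/36)/((-2145*210)) + 500741/((2*576/(-246 - 645))) = ((I*√395)/36)/(-450450) + 500741/((2*576/(-891))) = (I*√395/36)*(-1/450450) + 500741/((2*576*(-1/891))) = -I*√395/16216200 + 500741/(-128/99) = -I*√395/16216200 + 500741*(-99/128) = -I*√395/16216200 - 49573359/128 = -49573359/128 - I*√395/16216200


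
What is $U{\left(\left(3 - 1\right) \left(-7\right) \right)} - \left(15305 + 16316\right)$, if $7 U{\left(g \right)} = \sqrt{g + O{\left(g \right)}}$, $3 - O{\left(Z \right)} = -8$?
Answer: $-31621 + \frac{i \sqrt{3}}{7} \approx -31621.0 + 0.24744 i$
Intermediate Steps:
$O{\left(Z \right)} = 11$ ($O{\left(Z \right)} = 3 - -8 = 3 + 8 = 11$)
$U{\left(g \right)} = \frac{\sqrt{11 + g}}{7}$ ($U{\left(g \right)} = \frac{\sqrt{g + 11}}{7} = \frac{\sqrt{11 + g}}{7}$)
$U{\left(\left(3 - 1\right) \left(-7\right) \right)} - \left(15305 + 16316\right) = \frac{\sqrt{11 + \left(3 - 1\right) \left(-7\right)}}{7} - \left(15305 + 16316\right) = \frac{\sqrt{11 + 2 \left(-7\right)}}{7} - 31621 = \frac{\sqrt{11 - 14}}{7} - 31621 = \frac{\sqrt{-3}}{7} - 31621 = \frac{i \sqrt{3}}{7} - 31621 = -31621 + \frac{i \sqrt{3}}{7}$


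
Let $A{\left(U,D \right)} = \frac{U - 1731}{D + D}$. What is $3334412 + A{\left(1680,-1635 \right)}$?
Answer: $\frac{3634509097}{1090} \approx 3.3344 \cdot 10^{6}$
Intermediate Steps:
$A{\left(U,D \right)} = \frac{-1731 + U}{2 D}$
$3334412 + A{\left(1680,-1635 \right)} = 3334412 + \frac{-1731 + 1680}{2 \left(-1635\right)} = 3334412 + \frac{1}{2} \left(- \frac{1}{1635}\right) \left(-51\right) = 3334412 + \frac{17}{1090} = \frac{3634509097}{1090}$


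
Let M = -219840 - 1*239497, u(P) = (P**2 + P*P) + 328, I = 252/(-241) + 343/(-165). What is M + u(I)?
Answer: -725779506925927/1581255225 ≈ -4.5899e+5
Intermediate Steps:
I = -124243/39765 (I = 252*(-1/241) + 343*(-1/165) = -252/241 - 343/165 = -124243/39765 ≈ -3.1244)
u(P) = 328 + 2*P**2 (u(P) = (P**2 + P**2) + 328 = 2*P**2 + 328 = 328 + 2*P**2)
M = -459337 (M = -219840 - 239497 = -459337)
M + u(I) = -459337 + (328 + 2*(-124243/39765)**2) = -459337 + (328 + 2*(15436323049/1581255225)) = -459337 + (328 + 30872646098/1581255225) = -459337 + 549524359898/1581255225 = -725779506925927/1581255225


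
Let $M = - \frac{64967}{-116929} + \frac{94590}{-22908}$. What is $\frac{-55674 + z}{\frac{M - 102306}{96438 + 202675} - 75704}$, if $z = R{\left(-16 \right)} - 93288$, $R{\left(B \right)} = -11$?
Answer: $\frac{1808457582145950998}{919012783319331705} \approx 1.9678$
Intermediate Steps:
$M = - \frac{1595341679}{446434922}$ ($M = \left(-64967\right) \left(- \frac{1}{116929}\right) + 94590 \left(- \frac{1}{22908}\right) = \frac{64967}{116929} - \frac{15765}{3818} = - \frac{1595341679}{446434922} \approx -3.5735$)
$z = -93299$ ($z = -11 - 93288 = -93299$)
$\frac{-55674 + z}{\frac{M - 102306}{96438 + 202675} - 75704} = \frac{-55674 - 93299}{\frac{- \frac{1595341679}{446434922} - 102306}{96438 + 202675} - 75704} = - \frac{148973}{- \frac{45674566471811}{446434922 \cdot 299113} - 75704} = - \frac{148973}{\left(- \frac{45674566471811}{446434922}\right) \frac{1}{299113} - 75704} = - \frac{148973}{- \frac{45674566471811}{133534488824186} - 75704} = - \frac{148973}{- \frac{10109140616512648755}{133534488824186}} = \left(-148973\right) \left(- \frac{133534488824186}{10109140616512648755}\right) = \frac{1808457582145950998}{919012783319331705}$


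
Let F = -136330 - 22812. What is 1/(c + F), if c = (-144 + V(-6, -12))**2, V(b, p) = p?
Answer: -1/134806 ≈ -7.4181e-6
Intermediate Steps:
c = 24336 (c = (-144 - 12)**2 = (-156)**2 = 24336)
F = -159142
1/(c + F) = 1/(24336 - 159142) = 1/(-134806) = -1/134806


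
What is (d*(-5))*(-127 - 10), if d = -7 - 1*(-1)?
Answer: -4110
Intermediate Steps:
d = -6 (d = -7 + 1 = -6)
(d*(-5))*(-127 - 10) = (-6*(-5))*(-127 - 10) = 30*(-137) = -4110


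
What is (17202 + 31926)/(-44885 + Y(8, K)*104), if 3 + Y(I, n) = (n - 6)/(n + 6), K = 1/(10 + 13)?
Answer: -2276264/2098877 ≈ -1.0845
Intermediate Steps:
K = 1/23 ≈ 0.043478
Y(I, n) = -3 + (-6 + n)/(6 + n) (Y(I, n) = -3 + (n - 6)/(n + 6) = -3 + (-6 + n)/(6 + n))
(17202 + 31926)/(-44885 + Y(8, K)*104) = (17202 + 31926)/(-44885 + (2*(-12 - 1*1/23)/(6 + 1/23))*104) = 49128/(-44885 + (2*(-12 - 1/23)/(139/23))*104) = 49128/(-44885 + (2*(23/139)*(-277/23))*104) = 49128/(-44885 - 554/139*104) = 49128/(-44885 - 57616/139) = 49128/(-6296631/139) = 49128*(-139/6296631) = -2276264/2098877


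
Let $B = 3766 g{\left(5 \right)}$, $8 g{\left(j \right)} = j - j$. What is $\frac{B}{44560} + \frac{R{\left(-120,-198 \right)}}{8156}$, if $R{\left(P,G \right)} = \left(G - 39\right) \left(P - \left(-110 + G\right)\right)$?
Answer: $- \frac{11139}{2039} \approx -5.463$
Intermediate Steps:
$g{\left(j \right)} = 0$ ($g{\left(j \right)} = \frac{j - j}{8} = \frac{1}{8} \cdot 0 = 0$)
$R{\left(P,G \right)} = \left(-39 + G\right) \left(110 + P - G\right)$
$B = 0$ ($B = 3766 \cdot 0 = 0$)
$\frac{B}{44560} + \frac{R{\left(-120,-198 \right)}}{8156} = \frac{0}{44560} + \frac{-4290 - \left(-198\right)^{2} - -4680 + 149 \left(-198\right) - -23760}{8156} = 0 \cdot \frac{1}{44560} + \left(-4290 - 39204 + 4680 - 29502 + 23760\right) \frac{1}{8156} = 0 + \left(-4290 - 39204 + 4680 - 29502 + 23760\right) \frac{1}{8156} = 0 - \frac{11139}{2039} = - \frac{11139}{2039}$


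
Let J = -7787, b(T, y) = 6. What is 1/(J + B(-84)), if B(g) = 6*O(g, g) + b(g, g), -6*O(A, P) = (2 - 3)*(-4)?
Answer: -1/7785 ≈ -0.00012845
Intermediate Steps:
O(A, P) = -⅔ (O(A, P) = -(2 - 3)*(-4)/6 = -(-1)*(-4)/6 = -⅙*4 = -⅔)
B(g) = 2 (B(g) = 6*(-⅔) + 6 = -4 + 6 = 2)
1/(J + B(-84)) = 1/(-7787 + 2) = 1/(-7785) = -1/7785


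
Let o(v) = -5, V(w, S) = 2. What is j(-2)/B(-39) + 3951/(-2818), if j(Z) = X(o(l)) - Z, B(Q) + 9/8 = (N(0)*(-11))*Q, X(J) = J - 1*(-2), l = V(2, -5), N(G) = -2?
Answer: -27132679/19368114 ≈ -1.4009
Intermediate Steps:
l = 2
X(J) = 2 + J (X(J) = J + 2 = 2 + J)
B(Q) = -9/8 + 22*Q (B(Q) = -9/8 + (-2*(-11))*Q = -9/8 + 22*Q)
j(Z) = -3 - Z (j(Z) = (2 - 5) - Z = -3 - Z)
j(-2)/B(-39) + 3951/(-2818) = (-3 - 1*(-2))/(-9/8 + 22*(-39)) + 3951/(-2818) = (-3 + 2)/(-9/8 - 858) + 3951*(-1/2818) = -1/(-6873/8) - 3951/2818 = -1*(-8/6873) - 3951/2818 = 8/6873 - 3951/2818 = -27132679/19368114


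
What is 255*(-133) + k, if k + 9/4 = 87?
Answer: -135321/4 ≈ -33830.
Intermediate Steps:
k = 339/4 (k = -9/4 + 87 = 339/4 ≈ 84.750)
255*(-133) + k = 255*(-133) + 339/4 = -33915 + 339/4 = -135321/4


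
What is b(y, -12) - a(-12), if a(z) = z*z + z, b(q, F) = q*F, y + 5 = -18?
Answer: 144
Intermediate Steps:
y = -23 (y = -5 - 18 = -23)
b(q, F) = F*q
a(z) = z + z**2 (a(z) = z**2 + z = z + z**2)
b(y, -12) - a(-12) = -12*(-23) - (-12)*(1 - 12) = 276 - (-12)*(-11) = 276 - 1*132 = 276 - 132 = 144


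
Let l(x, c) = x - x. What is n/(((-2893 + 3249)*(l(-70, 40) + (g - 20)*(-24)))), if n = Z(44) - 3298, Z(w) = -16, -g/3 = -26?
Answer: 1657/247776 ≈ 0.0066875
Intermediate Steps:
g = 78 (g = -3*(-26) = 78)
l(x, c) = 0
n = -3314 (n = -16 - 3298 = -3314)
n/(((-2893 + 3249)*(l(-70, 40) + (g - 20)*(-24)))) = -3314*1/((0 + (78 - 20)*(-24))*(-2893 + 3249)) = -3314*1/(356*(0 + 58*(-24))) = -3314*1/(356*(0 - 1392)) = -3314/(356*(-1392)) = -3314/(-495552) = -3314*(-1/495552) = 1657/247776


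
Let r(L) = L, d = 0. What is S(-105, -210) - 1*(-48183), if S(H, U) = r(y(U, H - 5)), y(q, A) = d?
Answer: 48183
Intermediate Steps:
y(q, A) = 0
S(H, U) = 0
S(-105, -210) - 1*(-48183) = 0 - 1*(-48183) = 0 + 48183 = 48183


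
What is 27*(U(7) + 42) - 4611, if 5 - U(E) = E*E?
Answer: -4665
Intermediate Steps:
U(E) = 5 - E² (U(E) = 5 - E*E = 5 - E²)
27*(U(7) + 42) - 4611 = 27*((5 - 1*7²) + 42) - 4611 = 27*((5 - 1*49) + 42) - 4611 = 27*((5 - 49) + 42) - 4611 = 27*(-44 + 42) - 4611 = 27*(-2) - 4611 = -54 - 4611 = -4665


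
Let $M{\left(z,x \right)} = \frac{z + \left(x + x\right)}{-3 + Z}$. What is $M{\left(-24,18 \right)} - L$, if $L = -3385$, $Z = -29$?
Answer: $\frac{27077}{8} \approx 3384.6$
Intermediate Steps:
$M{\left(z,x \right)} = - \frac{x}{16} - \frac{z}{32}$ ($M{\left(z,x \right)} = \frac{z + \left(x + x\right)}{-3 - 29} = \frac{z + 2 x}{-32} = \left(z + 2 x\right) \left(- \frac{1}{32}\right) = - \frac{x}{16} - \frac{z}{32}$)
$M{\left(-24,18 \right)} - L = \left(\left(- \frac{1}{16}\right) 18 - - \frac{3}{4}\right) - -3385 = \left(- \frac{9}{8} + \frac{3}{4}\right) + 3385 = - \frac{3}{8} + 3385 = \frac{27077}{8}$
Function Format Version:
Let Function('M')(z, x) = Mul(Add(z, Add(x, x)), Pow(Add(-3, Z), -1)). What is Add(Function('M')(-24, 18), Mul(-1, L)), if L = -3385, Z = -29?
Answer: Rational(27077, 8) ≈ 3384.6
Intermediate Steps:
Function('M')(z, x) = Add(Mul(Rational(-1, 16), x), Mul(Rational(-1, 32), z)) (Function('M')(z, x) = Mul(Add(z, Add(x, x)), Pow(Add(-3, -29), -1)) = Mul(Add(z, Mul(2, x)), Pow(-32, -1)) = Mul(Add(z, Mul(2, x)), Rational(-1, 32)) = Add(Mul(Rational(-1, 16), x), Mul(Rational(-1, 32), z)))
Add(Function('M')(-24, 18), Mul(-1, L)) = Add(Add(Mul(Rational(-1, 16), 18), Mul(Rational(-1, 32), -24)), Mul(-1, -3385)) = Add(Add(Rational(-9, 8), Rational(3, 4)), 3385) = Add(Rational(-3, 8), 3385) = Rational(27077, 8)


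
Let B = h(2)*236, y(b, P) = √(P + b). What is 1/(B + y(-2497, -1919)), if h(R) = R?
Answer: 59/28400 - I*√69/28400 ≈ 0.0020775 - 0.00029249*I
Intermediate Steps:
B = 472 (B = 2*236 = 472)
1/(B + y(-2497, -1919)) = 1/(472 + √(-1919 - 2497)) = 1/(472 + √(-4416)) = 1/(472 + 8*I*√69)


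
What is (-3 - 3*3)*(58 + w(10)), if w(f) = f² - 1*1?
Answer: -1884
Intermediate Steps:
w(f) = -1 + f² (w(f) = f² - 1 = -1 + f²)
(-3 - 3*3)*(58 + w(10)) = (-3 - 3*3)*(58 + (-1 + 10²)) = (-3 - 9)*(58 + (-1 + 100)) = -12*(58 + 99) = -12*157 = -1884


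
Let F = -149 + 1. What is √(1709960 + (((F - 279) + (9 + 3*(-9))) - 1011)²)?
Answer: 6*√106386 ≈ 1957.0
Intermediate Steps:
F = -148
√(1709960 + (((F - 279) + (9 + 3*(-9))) - 1011)²) = √(1709960 + (((-148 - 279) + (9 + 3*(-9))) - 1011)²) = √(1709960 + ((-427 + (9 - 27)) - 1011)²) = √(1709960 + ((-427 - 18) - 1011)²) = √(1709960 + (-445 - 1011)²) = √(1709960 + (-1456)²) = √(1709960 + 2119936) = √3829896 = 6*√106386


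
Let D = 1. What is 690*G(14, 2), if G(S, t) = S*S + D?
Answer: 135930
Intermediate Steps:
G(S, t) = 1 + S**2 (G(S, t) = S*S + 1 = S**2 + 1 = 1 + S**2)
690*G(14, 2) = 690*(1 + 14**2) = 690*(1 + 196) = 690*197 = 135930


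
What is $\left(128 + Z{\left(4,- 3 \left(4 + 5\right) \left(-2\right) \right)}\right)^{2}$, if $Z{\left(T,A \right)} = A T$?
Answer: $118336$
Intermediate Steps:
$\left(128 + Z{\left(4,- 3 \left(4 + 5\right) \left(-2\right) \right)}\right)^{2} = \left(128 + - 3 \left(4 + 5\right) \left(-2\right) 4\right)^{2} = \left(128 + \left(-3\right) 9 \left(-2\right) 4\right)^{2} = \left(128 + \left(-27\right) \left(-2\right) 4\right)^{2} = \left(128 + 54 \cdot 4\right)^{2} = \left(128 + 216\right)^{2} = 344^{2} = 118336$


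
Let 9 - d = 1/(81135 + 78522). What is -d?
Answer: -1436912/159657 ≈ -9.0000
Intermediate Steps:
d = 1436912/159657 (d = 9 - 1/(81135 + 78522) = 9 - 1/159657 = 1436912/159657 ≈ 9.0000)
-d = -1*1436912/159657 = -1436912/159657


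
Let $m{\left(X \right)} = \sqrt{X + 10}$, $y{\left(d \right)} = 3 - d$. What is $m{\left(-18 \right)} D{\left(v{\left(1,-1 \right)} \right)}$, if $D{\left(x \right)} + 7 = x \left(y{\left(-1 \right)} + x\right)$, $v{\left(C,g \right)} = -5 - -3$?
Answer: $- 22 i \sqrt{2} \approx - 31.113 i$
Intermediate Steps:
$v{\left(C,g \right)} = -2$ ($v{\left(C,g \right)} = -5 + 3 = -2$)
$D{\left(x \right)} = -7 + x \left(4 + x\right)$ ($D{\left(x \right)} = -7 + x \left(\left(3 - -1\right) + x\right) = -7 + x \left(\left(3 + 1\right) + x\right) = -7 + x \left(4 + x\right)$)
$m{\left(X \right)} = \sqrt{10 + X}$
$m{\left(-18 \right)} D{\left(v{\left(1,-1 \right)} \right)} = \sqrt{10 - 18} \left(-7 + \left(-2\right)^{2} + 4 \left(-2\right)\right) = \sqrt{-8} \left(-7 + 4 - 8\right) = 2 i \sqrt{2} \left(-11\right) = - 22 i \sqrt{2}$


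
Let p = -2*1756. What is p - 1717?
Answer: -5229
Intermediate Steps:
p = -3512
p - 1717 = -3512 - 1717 = -5229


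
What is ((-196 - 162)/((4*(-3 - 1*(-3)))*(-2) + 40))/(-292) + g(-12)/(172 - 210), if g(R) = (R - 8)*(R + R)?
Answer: -1398199/110960 ≈ -12.601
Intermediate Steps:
g(R) = 2*R*(-8 + R) (g(R) = (-8 + R)*(2*R) = 2*R*(-8 + R))
((-196 - 162)/((4*(-3 - 1*(-3)))*(-2) + 40))/(-292) + g(-12)/(172 - 210) = ((-196 - 162)/((4*(-3 - 1*(-3)))*(-2) + 40))/(-292) + (2*(-12)*(-8 - 12))/(172 - 210) = -358/((4*(-3 + 3))*(-2) + 40)*(-1/292) + (2*(-12)*(-20))/(-38) = -358/((4*0)*(-2) + 40)*(-1/292) + 480*(-1/38) = -358/(0*(-2) + 40)*(-1/292) - 240/19 = -358/(0 + 40)*(-1/292) - 240/19 = -358/40*(-1/292) - 240/19 = -358*1/40*(-1/292) - 240/19 = -179/20*(-1/292) - 240/19 = 179/5840 - 240/19 = -1398199/110960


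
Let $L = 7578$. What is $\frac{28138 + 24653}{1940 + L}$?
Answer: $\frac{52791}{9518} \approx 5.5464$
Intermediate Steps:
$\frac{28138 + 24653}{1940 + L} = \frac{28138 + 24653}{1940 + 7578} = \frac{52791}{9518}$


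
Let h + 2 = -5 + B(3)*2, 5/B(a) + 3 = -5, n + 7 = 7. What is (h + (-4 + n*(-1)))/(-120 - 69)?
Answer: 7/108 ≈ 0.064815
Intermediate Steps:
n = 0 (n = -7 + 7 = 0)
B(a) = -5/8 (B(a) = 5/(-3 - 5) = 5/(-8) = 5*(-1/8) = -5/8)
h = -33/4 (h = -2 + (-5 - 5/8*2) = -2 + (-5 - 5/4) = -2 - 25/4 = -33/4 ≈ -8.2500)
(h + (-4 + n*(-1)))/(-120 - 69) = (-33/4 + (-4 + 0*(-1)))/(-120 - 69) = (-33/4 + (-4 + 0))/(-189) = (-33/4 - 4)*(-1/189) = -49/4*(-1/189) = 7/108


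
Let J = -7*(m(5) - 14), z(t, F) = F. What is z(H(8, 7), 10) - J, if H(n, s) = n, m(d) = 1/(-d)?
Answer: -447/5 ≈ -89.400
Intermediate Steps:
m(d) = -1/d
J = 497/5 (J = -7*(-1/5 - 14) = -7*(-71/5) = 497/5 ≈ 99.400)
z(H(8, 7), 10) - J = 10 - 1*497/5 = 10 - 497/5 = -447/5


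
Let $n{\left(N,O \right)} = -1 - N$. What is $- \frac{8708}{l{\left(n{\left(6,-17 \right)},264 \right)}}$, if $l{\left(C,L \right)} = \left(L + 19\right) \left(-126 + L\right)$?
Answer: $- \frac{4354}{19527} \approx -0.22297$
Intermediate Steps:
$l{\left(C,L \right)} = \left(-126 + L\right) \left(19 + L\right)$ ($l{\left(C,L \right)} = \left(19 + L\right) \left(-126 + L\right) = \left(-126 + L\right) \left(19 + L\right)$)
$- \frac{8708}{l{\left(n{\left(6,-17 \right)},264 \right)}} = - \frac{8708}{-2394 + 264^{2} - 28248} = - \frac{8708}{-2394 + 69696 - 28248} = - \frac{8708}{39054} = \left(-8708\right) \frac{1}{39054} = - \frac{4354}{19527}$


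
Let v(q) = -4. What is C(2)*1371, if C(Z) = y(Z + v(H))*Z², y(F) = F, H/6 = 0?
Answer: -10968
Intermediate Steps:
H = 0 (H = 6*0 = 0)
C(Z) = Z²*(-4 + Z) (C(Z) = (Z - 4)*Z² = (-4 + Z)*Z² = Z²*(-4 + Z))
C(2)*1371 = (2²*(-4 + 2))*1371 = (4*(-2))*1371 = -8*1371 = -10968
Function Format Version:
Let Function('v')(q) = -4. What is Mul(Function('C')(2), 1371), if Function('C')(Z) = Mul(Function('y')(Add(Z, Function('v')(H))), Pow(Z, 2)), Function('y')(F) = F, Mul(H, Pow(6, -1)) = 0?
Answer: -10968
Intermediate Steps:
H = 0 (H = Mul(6, 0) = 0)
Function('C')(Z) = Mul(Pow(Z, 2), Add(-4, Z)) (Function('C')(Z) = Mul(Add(Z, -4), Pow(Z, 2)) = Mul(Add(-4, Z), Pow(Z, 2)) = Mul(Pow(Z, 2), Add(-4, Z)))
Mul(Function('C')(2), 1371) = Mul(Mul(Pow(2, 2), Add(-4, 2)), 1371) = Mul(Mul(4, -2), 1371) = Mul(-8, 1371) = -10968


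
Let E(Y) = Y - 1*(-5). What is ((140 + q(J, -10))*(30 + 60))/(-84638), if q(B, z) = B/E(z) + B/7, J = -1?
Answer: -44118/296233 ≈ -0.14893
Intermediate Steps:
E(Y) = 5 + Y (E(Y) = Y + 5 = 5 + Y)
q(B, z) = B/7 + B/(5 + z) (q(B, z) = B/(5 + z) + B/7 = B/7 + B/(5 + z))
((140 + q(J, -10))*(30 + 60))/(-84638) = ((140 + (1/7)*(-1)*(12 - 10)/(5 - 10))*(30 + 60))/(-84638) = ((140 + (1/7)*(-1)*2/(-5))*90)*(-1/84638) = ((140 + (1/7)*(-1)*(-1/5)*2)*90)*(-1/84638) = ((140 + 2/35)*90)*(-1/84638) = ((4902/35)*90)*(-1/84638) = (88236/7)*(-1/84638) = -44118/296233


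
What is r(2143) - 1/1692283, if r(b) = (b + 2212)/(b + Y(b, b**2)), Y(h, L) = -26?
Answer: 7369890348/3582563111 ≈ 2.0572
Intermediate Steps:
r(b) = (2212 + b)/(-26 + b) (r(b) = (b + 2212)/(b - 26) = (2212 + b)/(-26 + b))
r(2143) - 1/1692283 = (2212 + 2143)/(-26 + 2143) - 1/1692283 = 4355/2117 - 1*1/1692283 = (1/2117)*4355 - 1/1692283 = 4355/2117 - 1/1692283 = 7369890348/3582563111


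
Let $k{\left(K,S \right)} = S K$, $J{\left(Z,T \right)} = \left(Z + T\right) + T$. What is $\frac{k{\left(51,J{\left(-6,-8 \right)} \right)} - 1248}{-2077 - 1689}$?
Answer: $\frac{1185}{1883} \approx 0.62931$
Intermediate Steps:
$J{\left(Z,T \right)} = Z + 2 T$ ($J{\left(Z,T \right)} = \left(T + Z\right) + T = Z + 2 T$)
$k{\left(K,S \right)} = K S$
$\frac{k{\left(51,J{\left(-6,-8 \right)} \right)} - 1248}{-2077 - 1689} = \frac{51 \left(-6 + 2 \left(-8\right)\right) - 1248}{-2077 - 1689} = \frac{51 \left(-6 - 16\right) - 1248}{-3766} = \left(51 \left(-22\right) - 1248\right) \left(- \frac{1}{3766}\right) = \left(-1122 - 1248\right) \left(- \frac{1}{3766}\right) = \left(-2370\right) \left(- \frac{1}{3766}\right) = \frac{1185}{1883}$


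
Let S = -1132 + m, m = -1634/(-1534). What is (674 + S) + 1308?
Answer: 652767/767 ≈ 851.07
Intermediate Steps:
m = 817/767 (m = -1634*(-1/1534) = 817/767 ≈ 1.0652)
S = -867427/767 (S = -1132 + 817/767 = -867427/767 ≈ -1130.9)
(674 + S) + 1308 = (674 - 867427/767) + 1308 = -350469/767 + 1308 = 652767/767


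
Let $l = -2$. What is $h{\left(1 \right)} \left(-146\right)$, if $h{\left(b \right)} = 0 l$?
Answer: $0$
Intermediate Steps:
$h{\left(b \right)} = 0$ ($h{\left(b \right)} = 0 \left(-2\right) = 0$)
$h{\left(1 \right)} \left(-146\right) = 0 \left(-146\right) = 0$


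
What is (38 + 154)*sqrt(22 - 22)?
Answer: 0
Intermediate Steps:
(38 + 154)*sqrt(22 - 22) = 192*sqrt(0) = 192*0 = 0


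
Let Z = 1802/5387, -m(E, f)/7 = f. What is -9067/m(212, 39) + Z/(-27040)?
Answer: 50797667239/1529477040 ≈ 33.212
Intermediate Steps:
m(E, f) = -7*f
Z = 1802/5387 (Z = 1802*(1/5387) = 1802/5387 ≈ 0.33451)
-9067/m(212, 39) + Z/(-27040) = -9067/((-7*39)) + (1802/5387)/(-27040) = -9067/(-273) + (1802/5387)*(-1/27040) = -9067*(-1/273) - 901/72832240 = 9067/273 - 901/72832240 = 50797667239/1529477040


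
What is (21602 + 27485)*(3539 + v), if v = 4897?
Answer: 414097932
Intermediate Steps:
(21602 + 27485)*(3539 + v) = (21602 + 27485)*(3539 + 4897) = 49087*8436 = 414097932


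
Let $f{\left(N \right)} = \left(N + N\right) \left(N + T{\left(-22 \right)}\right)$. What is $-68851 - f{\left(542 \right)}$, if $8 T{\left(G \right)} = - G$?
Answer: $-659360$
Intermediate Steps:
$T{\left(G \right)} = - \frac{G}{8}$ ($T{\left(G \right)} = \frac{\left(-1\right) G}{8} = - \frac{G}{8}$)
$f{\left(N \right)} = 2 N \left(\frac{11}{4} + N\right)$ ($f{\left(N \right)} = \left(N + N\right) \left(N - - \frac{11}{4}\right) = 2 N \left(N + \frac{11}{4}\right) = 2 N \left(\frac{11}{4} + N\right)$)
$-68851 - f{\left(542 \right)} = -68851 - \frac{1}{2} \cdot 542 \left(11 + 4 \cdot 542\right) = -68851 - \frac{1}{2} \cdot 542 \left(11 + 2168\right) = -68851 - \frac{1}{2} \cdot 542 \cdot 2179 = -68851 - 590509 = -659360$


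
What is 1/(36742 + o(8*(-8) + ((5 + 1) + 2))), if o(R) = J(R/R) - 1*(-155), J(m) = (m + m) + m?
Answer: 1/36900 ≈ 2.7100e-5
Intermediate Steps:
J(m) = 3*m (J(m) = 2*m + m = 3*m)
o(R) = 158 (o(R) = 3*(R/R) - 1*(-155) = 3*1 + 155 = 3 + 155 = 158)
1/(36742 + o(8*(-8) + ((5 + 1) + 2))) = 1/(36742 + 158) = 1/36900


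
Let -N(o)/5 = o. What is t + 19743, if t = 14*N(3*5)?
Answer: 18693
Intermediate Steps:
N(o) = -5*o
t = -1050 (t = 14*(-15*5) = 14*(-5*15) = 14*(-75) = -1050)
t + 19743 = -1050 + 19743 = 18693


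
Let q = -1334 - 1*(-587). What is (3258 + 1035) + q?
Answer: 3546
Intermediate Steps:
q = -747 (q = -1334 + 587 = -747)
(3258 + 1035) + q = (3258 + 1035) - 747 = 4293 - 747 = 3546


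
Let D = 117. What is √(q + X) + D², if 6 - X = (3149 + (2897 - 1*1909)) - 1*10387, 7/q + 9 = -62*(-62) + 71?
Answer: 13689 + √216432638/186 ≈ 13768.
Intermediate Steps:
q = 1/558 (q = 7/(-9 + (-62*(-62) + 71)) = 7/(-9 + (3844 + 71)) = 7/(-9 + 3915) = 7/3906 = 7*(1/3906) = 1/558 ≈ 0.0017921)
X = 6256 (X = 6 - ((3149 + (2897 - 1*1909)) - 1*10387) = 6 - ((3149 + (2897 - 1909)) - 10387) = 6 - ((3149 + 988) - 10387) = 6 - (4137 - 10387) = 6 - 1*(-6250) = 6 + 6250 = 6256)
√(q + X) + D² = √(1/558 + 6256) + 117² = √(3490849/558) + 13689 = √216432638/186 + 13689 = 13689 + √216432638/186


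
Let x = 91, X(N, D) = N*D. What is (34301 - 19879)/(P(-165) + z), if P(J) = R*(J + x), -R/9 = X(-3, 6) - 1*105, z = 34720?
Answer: -7211/23599 ≈ -0.30556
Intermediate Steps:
X(N, D) = D*N
R = 1107 (R = -9*(6*(-3) - 1*105) = -9*(-18 - 105) = -9*(-123) = 1107)
P(J) = 100737 + 1107*J (P(J) = 1107*(J + 91) = 1107*(91 + J) = 100737 + 1107*J)
(34301 - 19879)/(P(-165) + z) = (34301 - 19879)/((100737 + 1107*(-165)) + 34720) = 14422/((100737 - 182655) + 34720) = 14422/(-81918 + 34720) = 14422/(-47198) = 14422*(-1/47198) = -7211/23599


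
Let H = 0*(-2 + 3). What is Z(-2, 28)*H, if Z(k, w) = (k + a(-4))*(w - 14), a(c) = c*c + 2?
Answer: 0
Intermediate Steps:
a(c) = 2 + c**2 (a(c) = c**2 + 2 = 2 + c**2)
Z(k, w) = (-14 + w)*(18 + k) (Z(k, w) = (k + (2 + (-4)**2))*(w - 14) = (k + (2 + 16))*(-14 + w) = (k + 18)*(-14 + w) = (18 + k)*(-14 + w) = (-14 + w)*(18 + k))
H = 0 (H = 0*1 = 0)
Z(-2, 28)*H = (-252 - 14*(-2) + 18*28 - 2*28)*0 = (-252 + 28 + 504 - 56)*0 = 224*0 = 0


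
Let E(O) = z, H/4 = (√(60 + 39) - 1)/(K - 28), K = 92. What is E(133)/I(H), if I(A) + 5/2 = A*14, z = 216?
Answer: 2592/229 + 2016*√11/229 ≈ 40.517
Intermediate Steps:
H = -1/16 + 3*√11/16 (H = 4*((√(60 + 39) - 1)/(92 - 28)) = 4*((√99 - 1)/64) = 4*((3*√11 - 1)*(1/64)) = 4*((-1 + 3*√11)*(1/64)) = 4*(-1/64 + 3*√11/64) = -1/16 + 3*√11/16 ≈ 0.55937)
E(O) = 216
I(A) = -5/2 + 14*A (I(A) = -5/2 + A*14 = -5/2 + 14*A)
E(133)/I(H) = 216/(-5/2 + 14*(-1/16 + 3*√11/16)) = 216/(-5/2 + (-7/8 + 21*√11/8)) = 216/(-27/8 + 21*√11/8)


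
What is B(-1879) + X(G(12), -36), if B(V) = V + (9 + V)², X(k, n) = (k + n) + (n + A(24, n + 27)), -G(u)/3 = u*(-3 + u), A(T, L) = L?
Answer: 3494616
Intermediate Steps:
G(u) = -3*u*(-3 + u)
X(k, n) = 27 + k + 3*n (X(k, n) = (k + n) + (n + (n + 27)) = (k + n) + (n + (27 + n)) = (k + n) + (27 + 2*n) = 27 + k + 3*n)
B(-1879) + X(G(12), -36) = (-1879 + (9 - 1879)²) + (27 + 3*12*(3 - 1*12) + 3*(-36)) = (-1879 + (-1870)²) + (27 + 3*12*(3 - 12) - 108) = (-1879 + 3496900) + (27 + 3*12*(-9) - 108) = 3495021 + (27 - 324 - 108) = 3495021 - 405 = 3494616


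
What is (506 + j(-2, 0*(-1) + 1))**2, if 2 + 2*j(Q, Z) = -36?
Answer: 237169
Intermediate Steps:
j(Q, Z) = -19 (j(Q, Z) = -1 + (1/2)*(-36) = -1 - 18 = -19)
(506 + j(-2, 0*(-1) + 1))**2 = (506 - 19)**2 = 487**2 = 237169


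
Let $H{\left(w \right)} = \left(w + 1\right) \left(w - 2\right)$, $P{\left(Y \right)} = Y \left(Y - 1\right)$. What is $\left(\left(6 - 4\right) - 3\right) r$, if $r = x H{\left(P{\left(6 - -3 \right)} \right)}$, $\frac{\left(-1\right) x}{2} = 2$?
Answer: $20440$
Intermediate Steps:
$P{\left(Y \right)} = Y \left(-1 + Y\right)$
$H{\left(w \right)} = \left(1 + w\right) \left(-2 + w\right)$
$x = -4$ ($x = \left(-2\right) 2 = -4$)
$r = -20440$ ($r = - 4 \left(-2 + \left(\left(6 - -3\right) \left(-1 + \left(6 - -3\right)\right)\right)^{2} - \left(6 - -3\right) \left(-1 + \left(6 - -3\right)\right)\right) = - 4 \left(-2 + \left(\left(6 + 3\right) \left(-1 + \left(6 + 3\right)\right)\right)^{2} - \left(6 + 3\right) \left(-1 + \left(6 + 3\right)\right)\right) = - 4 \left(-2 + \left(9 \left(-1 + 9\right)\right)^{2} - 9 \left(-1 + 9\right)\right) = - 4 \left(-2 + \left(9 \cdot 8\right)^{2} - 9 \cdot 8\right) = - 4 \left(-2 + 72^{2} - 72\right) = - 4 \left(-2 + 5184 - 72\right) = \left(-4\right) 5110 = -20440$)
$\left(\left(6 - 4\right) - 3\right) r = \left(\left(6 - 4\right) - 3\right) \left(-20440\right) = \left(2 - 3\right) \left(-20440\right) = \left(-1\right) \left(-20440\right) = 20440$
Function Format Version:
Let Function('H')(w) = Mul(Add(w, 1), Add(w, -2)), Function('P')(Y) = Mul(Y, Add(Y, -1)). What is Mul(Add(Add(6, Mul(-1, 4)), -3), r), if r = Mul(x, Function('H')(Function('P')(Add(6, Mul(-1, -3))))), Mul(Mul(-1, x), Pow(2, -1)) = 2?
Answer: 20440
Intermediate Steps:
Function('P')(Y) = Mul(Y, Add(-1, Y))
Function('H')(w) = Mul(Add(1, w), Add(-2, w))
x = -4 (x = Mul(-2, 2) = -4)
r = -20440 (r = Mul(-4, Add(-2, Pow(Mul(Add(6, Mul(-1, -3)), Add(-1, Add(6, Mul(-1, -3)))), 2), Mul(-1, Mul(Add(6, Mul(-1, -3)), Add(-1, Add(6, Mul(-1, -3))))))) = Mul(-4, Add(-2, Pow(Mul(Add(6, 3), Add(-1, Add(6, 3))), 2), Mul(-1, Mul(Add(6, 3), Add(-1, Add(6, 3)))))) = Mul(-4, Add(-2, Pow(Mul(9, Add(-1, 9)), 2), Mul(-1, Mul(9, Add(-1, 9))))) = Mul(-4, Add(-2, Pow(Mul(9, 8), 2), Mul(-1, Mul(9, 8)))) = Mul(-4, Add(-2, Pow(72, 2), Mul(-1, 72))) = Mul(-4, Add(-2, 5184, -72)) = Mul(-4, 5110) = -20440)
Mul(Add(Add(6, Mul(-1, 4)), -3), r) = Mul(Add(Add(6, Mul(-1, 4)), -3), -20440) = Mul(Add(Add(6, -4), -3), -20440) = Mul(Add(2, -3), -20440) = Mul(-1, -20440) = 20440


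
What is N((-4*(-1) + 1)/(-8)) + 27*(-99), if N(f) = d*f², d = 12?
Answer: -42693/16 ≈ -2668.3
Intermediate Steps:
N(f) = 12*f²
N((-4*(-1) + 1)/(-8)) + 27*(-99) = 12*((-4*(-1) + 1)/(-8))² + 27*(-99) = 12*((4 + 1)*(-⅛))² - 2673 = 12*(5*(-⅛))² - 2673 = 12*(-5/8)² - 2673 = 12*(25/64) - 2673 = 75/16 - 2673 = -42693/16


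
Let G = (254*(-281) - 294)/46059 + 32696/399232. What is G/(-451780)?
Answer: 3388276739/1038429131638080 ≈ 3.2629e-6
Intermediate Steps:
G = -3388276739/2298528336 (G = (-71374 - 294)*(1/46059) + 32696*(1/399232) = -71668*1/46059 + 4087/49904 = -71668/46059 + 4087/49904 = -3388276739/2298528336 ≈ -1.4741)
G/(-451780) = -3388276739/2298528336/(-451780) = -3388276739/2298528336*(-1/451780) = 3388276739/1038429131638080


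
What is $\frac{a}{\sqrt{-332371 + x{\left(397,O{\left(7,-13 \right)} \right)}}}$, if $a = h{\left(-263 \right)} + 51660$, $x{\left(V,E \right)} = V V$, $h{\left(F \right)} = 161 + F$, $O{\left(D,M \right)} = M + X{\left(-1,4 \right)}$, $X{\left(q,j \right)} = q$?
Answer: $- \frac{8593 i \sqrt{19418}}{9709} \approx - 123.33 i$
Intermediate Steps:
$O{\left(D,M \right)} = -1 + M$ ($O{\left(D,M \right)} = M - 1 = -1 + M$)
$x{\left(V,E \right)} = V^{2}$
$a = 51558$ ($a = \left(161 - 263\right) + 51660 = -102 + 51660 = 51558$)
$\frac{a}{\sqrt{-332371 + x{\left(397,O{\left(7,-13 \right)} \right)}}} = \frac{51558}{\sqrt{-332371 + 397^{2}}} = \frac{51558}{\sqrt{-332371 + 157609}} = \frac{51558}{\sqrt{-174762}} = \frac{51558}{3 i \sqrt{19418}} = 51558 \left(- \frac{i \sqrt{19418}}{58254}\right) = - \frac{8593 i \sqrt{19418}}{9709}$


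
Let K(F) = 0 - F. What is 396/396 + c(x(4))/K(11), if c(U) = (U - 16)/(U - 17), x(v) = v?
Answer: 131/143 ≈ 0.91608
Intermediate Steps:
K(F) = -F
c(U) = (-16 + U)/(-17 + U)
396/396 + c(x(4))/K(11) = 396/396 + ((-16 + 4)/(-17 + 4))/((-1*11)) = 396*(1/396) + (-12/(-13))/(-11) = 1 - 1/13*(-12)*(-1/11) = 1 + (12/13)*(-1/11) = 1 - 12/143 = 131/143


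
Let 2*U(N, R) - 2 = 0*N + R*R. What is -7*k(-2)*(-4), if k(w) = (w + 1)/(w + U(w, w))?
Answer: -28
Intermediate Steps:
U(N, R) = 1 + R²/2 (U(N, R) = 1 + (0*N + R*R)/2 = 1 + (0 + R²)/2 = 1 + R²/2)
k(w) = (1 + w)/(1 + w + w²/2) (k(w) = (w + 1)/(w + (1 + w²/2)) = (1 + w)/(1 + w + w²/2))
-7*k(-2)*(-4) = -14*(1 - 2)/(2 + (-2)² + 2*(-2))*(-4) = -14*(-1)/(2 + 4 - 4)*(-4) = -14*(-1)/2*(-4) = -7*(-1)*(-4) = 7*(-4) = -28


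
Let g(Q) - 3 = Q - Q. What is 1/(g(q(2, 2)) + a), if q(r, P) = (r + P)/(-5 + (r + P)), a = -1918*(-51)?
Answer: 1/97821 ≈ 1.0223e-5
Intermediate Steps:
a = 97818
q(r, P) = (P + r)/(-5 + P + r) (q(r, P) = (P + r)/(-5 + (P + r)) = (P + r)/(-5 + P + r))
g(Q) = 3 (g(Q) = 3 + (Q - Q) = 3 + 0 = 3)
1/(g(q(2, 2)) + a) = 1/(3 + 97818) = 1/97821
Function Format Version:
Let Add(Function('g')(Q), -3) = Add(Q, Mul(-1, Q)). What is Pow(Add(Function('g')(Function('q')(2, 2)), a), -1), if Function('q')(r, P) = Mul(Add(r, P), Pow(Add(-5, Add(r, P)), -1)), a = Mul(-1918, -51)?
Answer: Rational(1, 97821) ≈ 1.0223e-5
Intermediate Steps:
a = 97818
Function('q')(r, P) = Mul(Pow(Add(-5, P, r), -1), Add(P, r)) (Function('q')(r, P) = Mul(Add(P, r), Pow(Add(-5, Add(P, r)), -1)) = Mul(Add(P, r), Pow(Add(-5, P, r), -1)) = Mul(Pow(Add(-5, P, r), -1), Add(P, r)))
Function('g')(Q) = 3 (Function('g')(Q) = Add(3, Add(Q, Mul(-1, Q))) = Add(3, 0) = 3)
Pow(Add(Function('g')(Function('q')(2, 2)), a), -1) = Pow(Add(3, 97818), -1) = Pow(97821, -1) = Rational(1, 97821)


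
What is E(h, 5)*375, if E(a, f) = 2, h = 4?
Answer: 750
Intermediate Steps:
E(h, 5)*375 = 2*375 = 750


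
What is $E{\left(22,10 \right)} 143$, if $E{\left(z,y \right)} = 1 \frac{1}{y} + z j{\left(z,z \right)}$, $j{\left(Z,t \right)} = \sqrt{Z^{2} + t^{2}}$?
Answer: $\frac{143}{10} + 69212 \sqrt{2} \approx 97895.0$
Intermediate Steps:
$E{\left(z,y \right)} = \frac{1}{y} + z \sqrt{2} \sqrt{z^{2}}$ ($E{\left(z,y \right)} = 1 \frac{1}{y} + z \sqrt{z^{2} + z^{2}} = \frac{1}{y} + z \sqrt{2 z^{2}} = \frac{1}{y} + z \sqrt{2} \sqrt{z^{2}}$)
$E{\left(22,10 \right)} 143 = \left(\frac{1}{10} + 22 \sqrt{2} \sqrt{22^{2}}\right) 143 = \left(\frac{1}{10} + 22 \sqrt{2} \sqrt{484}\right) 143 = \left(\frac{1}{10} + 22 \sqrt{2} \cdot 22\right) 143 = \left(\frac{1}{10} + 484 \sqrt{2}\right) 143 = \frac{143}{10} + 69212 \sqrt{2}$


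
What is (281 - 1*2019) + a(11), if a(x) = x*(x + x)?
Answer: -1496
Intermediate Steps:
a(x) = 2*x² (a(x) = x*(2*x) = 2*x²)
(281 - 1*2019) + a(11) = (281 - 1*2019) + 2*11² = (281 - 2019) + 2*121 = -1738 + 242 = -1496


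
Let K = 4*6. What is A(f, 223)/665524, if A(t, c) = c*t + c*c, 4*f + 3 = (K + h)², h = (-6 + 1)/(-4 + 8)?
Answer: 5018615/42593536 ≈ 0.11783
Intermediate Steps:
K = 24
h = -5/4 ≈ -1.2500
f = 8233/64 (f = -¾ + (24 - 5/4)²/4 = -¾ + (91/4)²/4 = -¾ + (¼)*(8281/16) = -¾ + 8281/64 = 8233/64 ≈ 128.64)
A(t, c) = c² + c*t (A(t, c) = c*t + c² = c² + c*t)
A(f, 223)/665524 = (223*(223 + 8233/64))/665524 = (223*(22505/64))*(1/665524) = (5018615/64)*(1/665524) = 5018615/42593536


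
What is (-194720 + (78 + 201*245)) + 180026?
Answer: 34629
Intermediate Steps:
(-194720 + (78 + 201*245)) + 180026 = (-194720 + (78 + 49245)) + 180026 = (-194720 + 49323) + 180026 = -145397 + 180026 = 34629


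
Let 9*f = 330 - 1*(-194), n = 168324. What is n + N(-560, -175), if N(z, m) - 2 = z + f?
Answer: 1510418/9 ≈ 1.6782e+5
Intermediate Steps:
f = 524/9 (f = (330 - 1*(-194))/9 = (330 + 194)/9 = (⅑)*524 = 524/9 ≈ 58.222)
N(z, m) = 542/9 + z (N(z, m) = 2 + (z + 524/9) = 2 + (524/9 + z) = 542/9 + z)
n + N(-560, -175) = 168324 + (542/9 - 560) = 168324 - 4498/9 = 1510418/9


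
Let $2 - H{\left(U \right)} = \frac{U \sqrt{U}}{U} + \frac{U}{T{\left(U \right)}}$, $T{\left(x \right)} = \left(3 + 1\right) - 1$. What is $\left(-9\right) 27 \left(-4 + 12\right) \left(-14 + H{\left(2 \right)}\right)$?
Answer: $24624 + 1944 \sqrt{2} \approx 27373.0$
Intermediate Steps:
$T{\left(x \right)} = 3$ ($T{\left(x \right)} = 4 - 1 = 3$)
$H{\left(U \right)} = 2 - \sqrt{U} - \frac{U}{3}$ ($H{\left(U \right)} = 2 - \left(\frac{U \sqrt{U}}{U} + \frac{U}{3}\right) = 2 - \left(\frac{U^{\frac{3}{2}}}{U} + U \frac{1}{3}\right) = 2 - \left(\sqrt{U} + \frac{U}{3}\right) = 2 - \sqrt{U} - \frac{U}{3}$)
$\left(-9\right) 27 \left(-4 + 12\right) \left(-14 + H{\left(2 \right)}\right) = \left(-9\right) 27 \left(-4 + 12\right) \left(-14 - \left(- \frac{4}{3} + \sqrt{2}\right)\right) = - 243 \cdot 8 \left(-14 - \left(- \frac{4}{3} + \sqrt{2}\right)\right) = - 243 \cdot 8 \left(-14 + \left(\frac{4}{3} - \sqrt{2}\right)\right) = - 243 \cdot 8 \left(- \frac{38}{3} - \sqrt{2}\right) = - 243 \left(- \frac{304}{3} - 8 \sqrt{2}\right) = 24624 + 1944 \sqrt{2}$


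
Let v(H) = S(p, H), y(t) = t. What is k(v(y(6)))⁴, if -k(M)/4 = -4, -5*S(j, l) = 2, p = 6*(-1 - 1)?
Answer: 65536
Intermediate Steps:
p = -12 (p = 6*(-2) = -12)
S(j, l) = -⅖ (S(j, l) = -⅕*2 = -⅖)
v(H) = -⅖
k(M) = 16 (k(M) = -4*(-4) = 16)
k(v(y(6)))⁴ = 16⁴ = 65536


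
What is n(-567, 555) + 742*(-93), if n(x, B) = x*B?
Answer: -383691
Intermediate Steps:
n(x, B) = B*x
n(-567, 555) + 742*(-93) = 555*(-567) + 742*(-93) = -314685 - 69006 = -383691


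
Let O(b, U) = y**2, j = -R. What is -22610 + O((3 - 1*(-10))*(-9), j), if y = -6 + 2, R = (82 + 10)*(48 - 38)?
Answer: -22594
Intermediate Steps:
R = 920 (R = 92*10 = 920)
y = -4
j = -920 (j = -1*920 = -920)
O(b, U) = 16 (O(b, U) = (-4)**2 = 16)
-22610 + O((3 - 1*(-10))*(-9), j) = -22610 + 16 = -22594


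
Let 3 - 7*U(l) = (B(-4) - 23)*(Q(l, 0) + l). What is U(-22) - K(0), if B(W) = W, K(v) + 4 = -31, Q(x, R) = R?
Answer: -346/7 ≈ -49.429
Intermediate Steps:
K(v) = -35 (K(v) = -4 - 31 = -35)
U(l) = 3/7 + 27*l/7 (U(l) = 3/7 - (-4 - 23)*(0 + l)/7 = 3/7 - (-27)*l/7 = 3/7 + 27*l/7)
U(-22) - K(0) = (3/7 + (27/7)*(-22)) - 1*(-35) = (3/7 - 594/7) + 35 = -591/7 + 35 = -346/7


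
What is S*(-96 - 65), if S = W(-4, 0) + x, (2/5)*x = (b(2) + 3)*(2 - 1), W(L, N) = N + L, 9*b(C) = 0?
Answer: -1127/2 ≈ -563.50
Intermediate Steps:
b(C) = 0 (b(C) = (⅑)*0 = 0)
W(L, N) = L + N
x = 15/2 (x = 5*((0 + 3)*(2 - 1))/2 = 5*(3*1)/2 = (5/2)*3 = 15/2 ≈ 7.5000)
S = 7/2 (S = (-4 + 0) + 15/2 = -4 + 15/2 = 7/2 ≈ 3.5000)
S*(-96 - 65) = 7*(-96 - 65)/2 = (7/2)*(-161) = -1127/2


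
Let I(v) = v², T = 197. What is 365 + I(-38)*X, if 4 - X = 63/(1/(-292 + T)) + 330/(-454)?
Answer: 1963443447/227 ≈ 8.6495e+6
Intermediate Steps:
X = 1359668/227 (X = 4 - (63/(1/(-292 + 197)) + 330/(-454)) = 4 - (63/(1/(-95)) + 330*(-1/454)) = 4 - (63/(-1/95) - 165/227) = 4 - (63*(-95) - 165/227) = 4 - (-5985 - 165/227) = 4 - 1*(-1358760/227) = 4 + 1358760/227 = 1359668/227 ≈ 5989.7)
365 + I(-38)*X = 365 + (-38)²*(1359668/227) = 365 + 1444*(1359668/227) = 365 + 1963360592/227 = 1963443447/227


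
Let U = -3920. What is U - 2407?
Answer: -6327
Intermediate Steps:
U - 2407 = -3920 - 2407 = -6327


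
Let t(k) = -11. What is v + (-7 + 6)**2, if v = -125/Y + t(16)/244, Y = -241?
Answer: 86653/58804 ≈ 1.4736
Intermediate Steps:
v = 27849/58804 (v = -125/(-241) - 11/244 = -125*(-1/241) - 11*1/244 = 125/241 - 11/244 = 27849/58804 ≈ 0.47359)
v + (-7 + 6)**2 = 27849/58804 + (-7 + 6)**2 = 27849/58804 + (-1)**2 = 27849/58804 + 1 = 86653/58804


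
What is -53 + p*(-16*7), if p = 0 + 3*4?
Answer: -1397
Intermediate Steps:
p = 12 (p = 0 + 12 = 12)
-53 + p*(-16*7) = -53 + 12*(-16*7) = -53 + 12*(-112) = -53 - 1344 = -1397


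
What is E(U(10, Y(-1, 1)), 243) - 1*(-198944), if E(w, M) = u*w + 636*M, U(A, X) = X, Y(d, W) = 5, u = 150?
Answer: 354242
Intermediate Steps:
E(w, M) = 150*w + 636*M
E(U(10, Y(-1, 1)), 243) - 1*(-198944) = (150*5 + 636*243) - 1*(-198944) = (750 + 154548) + 198944 = 155298 + 198944 = 354242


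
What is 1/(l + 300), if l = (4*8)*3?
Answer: 1/396 ≈ 0.0025253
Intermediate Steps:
l = 96 (l = 32*3 = 96)
1/(l + 300) = 1/(96 + 300) = 1/396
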